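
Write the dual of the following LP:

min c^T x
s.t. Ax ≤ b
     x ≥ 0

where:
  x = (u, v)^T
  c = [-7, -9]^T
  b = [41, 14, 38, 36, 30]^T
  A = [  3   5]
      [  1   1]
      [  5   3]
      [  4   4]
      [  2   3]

Primal min cᵀx s.t. Ax ≤ b, x ≥ 0  →  Dual max −bᵀy s.t. Aᵀy ≥ −c, y ≥ 0.

Maximize: z = -41y1 - 14y2 - 38y3 - 36y4 - 30y5

Subject to:
  3y1 + y2 + 5y3 + 4y4 + 2y5 ≥ 7
  5y1 + y2 + 3y3 + 4y4 + 3y5 ≥ 9
  y1, y2, y3, y4, y5 ≥ 0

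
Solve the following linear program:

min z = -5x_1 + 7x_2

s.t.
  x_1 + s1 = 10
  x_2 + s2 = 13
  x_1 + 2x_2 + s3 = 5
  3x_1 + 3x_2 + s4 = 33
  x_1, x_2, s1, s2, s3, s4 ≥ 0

Evaluate the objective at each vertex of the feasible region:
  z(0, 0) = 0
  z(5, 0) = -25  ←
  z(0, 2.5) = 17.5
The minimum is at x_1 = 5, x_2 = 0.

x_1 = 5, x_2 = 0, z = -25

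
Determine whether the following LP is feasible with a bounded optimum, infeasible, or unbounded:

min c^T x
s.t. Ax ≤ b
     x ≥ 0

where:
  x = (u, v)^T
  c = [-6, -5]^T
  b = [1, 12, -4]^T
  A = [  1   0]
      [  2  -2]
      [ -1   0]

Infeasible (no feasible solution exists)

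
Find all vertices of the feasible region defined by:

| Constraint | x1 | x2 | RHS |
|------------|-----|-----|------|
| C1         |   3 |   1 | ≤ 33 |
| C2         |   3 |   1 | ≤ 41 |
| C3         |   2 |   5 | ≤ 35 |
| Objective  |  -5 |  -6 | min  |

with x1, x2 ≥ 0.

(0, 0), (11, 0), (10, 3), (0, 7)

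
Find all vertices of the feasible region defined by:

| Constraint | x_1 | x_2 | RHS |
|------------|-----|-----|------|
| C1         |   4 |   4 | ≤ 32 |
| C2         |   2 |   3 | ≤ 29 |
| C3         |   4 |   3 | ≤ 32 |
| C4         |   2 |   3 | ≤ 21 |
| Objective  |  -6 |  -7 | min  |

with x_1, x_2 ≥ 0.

(0, 0), (8, 0), (3, 5), (0, 7)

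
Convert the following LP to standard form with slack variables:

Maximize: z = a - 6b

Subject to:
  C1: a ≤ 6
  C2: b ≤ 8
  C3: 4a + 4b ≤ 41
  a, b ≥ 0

max z = a - 6b

s.t.
  a + s1 = 6
  b + s2 = 8
  4a + 4b + s3 = 41
  a, b, s1, s2, s3 ≥ 0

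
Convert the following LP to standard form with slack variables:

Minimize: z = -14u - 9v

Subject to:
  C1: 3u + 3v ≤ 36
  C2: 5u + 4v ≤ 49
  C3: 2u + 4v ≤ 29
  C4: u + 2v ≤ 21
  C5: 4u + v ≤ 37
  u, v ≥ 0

min z = -14u - 9v

s.t.
  3u + 3v + s1 = 36
  5u + 4v + s2 = 49
  2u + 4v + s3 = 29
  u + 2v + s4 = 21
  4u + v + s5 = 37
  u, v, s1, s2, s3, s4, s5 ≥ 0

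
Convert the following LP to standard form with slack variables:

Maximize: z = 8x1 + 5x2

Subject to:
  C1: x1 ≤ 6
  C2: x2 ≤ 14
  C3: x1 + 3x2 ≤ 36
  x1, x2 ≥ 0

max z = 8x1 + 5x2

s.t.
  x1 + s1 = 6
  x2 + s2 = 14
  x1 + 3x2 + s3 = 36
  x1, x2, s1, s2, s3 ≥ 0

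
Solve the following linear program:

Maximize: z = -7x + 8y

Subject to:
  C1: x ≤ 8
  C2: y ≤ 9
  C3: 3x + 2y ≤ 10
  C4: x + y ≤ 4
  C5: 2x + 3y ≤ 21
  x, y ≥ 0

Evaluate the objective at each vertex of the feasible region:
  z(0, 0) = 0
  z(3.333, 0) = -23.33
  z(2, 2) = 2
  z(0, 4) = 32  ←
The maximum is at x = 0, y = 4.

x = 0, y = 4, z = 32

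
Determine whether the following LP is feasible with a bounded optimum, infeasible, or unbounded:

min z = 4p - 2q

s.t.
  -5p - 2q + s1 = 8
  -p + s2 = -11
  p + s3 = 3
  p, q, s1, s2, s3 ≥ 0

Infeasible (no feasible solution exists)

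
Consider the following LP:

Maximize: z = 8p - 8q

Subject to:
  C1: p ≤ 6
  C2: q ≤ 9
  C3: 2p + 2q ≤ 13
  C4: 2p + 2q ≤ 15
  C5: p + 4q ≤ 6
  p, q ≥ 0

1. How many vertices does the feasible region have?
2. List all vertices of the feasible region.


1. 3
2. (0, 0), (6, 0), (0, 1.5)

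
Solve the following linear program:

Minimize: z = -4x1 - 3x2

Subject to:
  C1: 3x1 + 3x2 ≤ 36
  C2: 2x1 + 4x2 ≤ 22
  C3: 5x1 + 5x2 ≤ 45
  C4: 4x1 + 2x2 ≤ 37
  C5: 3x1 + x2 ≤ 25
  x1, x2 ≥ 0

Evaluate the objective at each vertex of the feasible region:
  z(0, 0) = 0
  z(8.333, 0) = -33.33
  z(8, 1) = -35  ←
  z(7, 2) = -34
  z(0, 5.5) = -16.5
The minimum is at x1 = 8, x2 = 1.

x1 = 8, x2 = 1, z = -35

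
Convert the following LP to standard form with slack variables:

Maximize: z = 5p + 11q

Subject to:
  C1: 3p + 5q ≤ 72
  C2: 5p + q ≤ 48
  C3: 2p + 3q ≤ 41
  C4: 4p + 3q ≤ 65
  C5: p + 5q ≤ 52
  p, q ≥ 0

max z = 5p + 11q

s.t.
  3p + 5q + s1 = 72
  5p + q + s2 = 48
  2p + 3q + s3 = 41
  4p + 3q + s4 = 65
  p + 5q + s5 = 52
  p, q, s1, s2, s3, s4, s5 ≥ 0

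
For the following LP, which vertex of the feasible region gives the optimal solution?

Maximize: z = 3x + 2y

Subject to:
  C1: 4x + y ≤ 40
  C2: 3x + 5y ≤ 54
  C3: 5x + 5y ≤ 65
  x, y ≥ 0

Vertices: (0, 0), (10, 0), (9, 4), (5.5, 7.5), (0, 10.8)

Evaluate the objective at each vertex of the feasible region:
  z(0, 0) = 0
  z(10, 0) = 30
  z(9, 4) = 35  ←
  z(5.5, 7.5) = 31.5
  z(0, 10.8) = 21.6
The maximum is at x = 9, y = 4.

(9, 4)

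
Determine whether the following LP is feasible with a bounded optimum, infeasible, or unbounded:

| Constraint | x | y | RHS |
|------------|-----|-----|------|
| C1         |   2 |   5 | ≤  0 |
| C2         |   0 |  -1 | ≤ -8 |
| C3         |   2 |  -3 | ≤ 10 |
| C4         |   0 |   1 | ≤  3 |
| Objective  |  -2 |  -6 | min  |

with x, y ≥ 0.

Infeasible (no feasible solution exists)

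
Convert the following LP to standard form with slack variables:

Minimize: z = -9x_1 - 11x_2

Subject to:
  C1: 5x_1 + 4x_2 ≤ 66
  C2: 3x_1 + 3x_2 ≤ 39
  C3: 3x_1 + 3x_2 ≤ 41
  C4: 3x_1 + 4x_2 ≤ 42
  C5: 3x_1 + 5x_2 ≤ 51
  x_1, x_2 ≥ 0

min z = -9x_1 - 11x_2

s.t.
  5x_1 + 4x_2 + s1 = 66
  3x_1 + 3x_2 + s2 = 39
  3x_1 + 3x_2 + s3 = 41
  3x_1 + 4x_2 + s4 = 42
  3x_1 + 5x_2 + s5 = 51
  x_1, x_2, s1, s2, s3, s4, s5 ≥ 0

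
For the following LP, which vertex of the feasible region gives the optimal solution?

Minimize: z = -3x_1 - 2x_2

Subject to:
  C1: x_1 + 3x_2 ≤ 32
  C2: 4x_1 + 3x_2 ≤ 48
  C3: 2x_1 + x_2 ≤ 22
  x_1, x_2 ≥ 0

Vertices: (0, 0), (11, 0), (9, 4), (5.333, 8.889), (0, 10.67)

Evaluate the objective at each vertex of the feasible region:
  z(0, 0) = 0
  z(11, 0) = -33
  z(9, 4) = -35  ←
  z(5.333, 8.889) = -33.78
  z(0, 10.67) = -21.33
The minimum is at x_1 = 9, x_2 = 4.

(9, 4)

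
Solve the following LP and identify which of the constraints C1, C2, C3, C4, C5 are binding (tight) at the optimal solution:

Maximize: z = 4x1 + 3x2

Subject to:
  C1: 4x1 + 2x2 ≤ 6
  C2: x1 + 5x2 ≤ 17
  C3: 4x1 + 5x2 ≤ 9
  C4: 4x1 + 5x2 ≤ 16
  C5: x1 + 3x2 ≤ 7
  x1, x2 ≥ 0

At x1 = 1, x2 = 1, compute slack b - a·x for each constraint:
  C1: 6 − 6 = 0  (binding)
  C2: 17 − 6 = 11  (slack)
  C3: 9 − 9 = 0  (binding)
  C4: 16 − 9 = 7  (slack)
  C5: 7 − 4 = 3  (slack)

Optimal: x1 = 1, x2 = 1
Binding: C1, C3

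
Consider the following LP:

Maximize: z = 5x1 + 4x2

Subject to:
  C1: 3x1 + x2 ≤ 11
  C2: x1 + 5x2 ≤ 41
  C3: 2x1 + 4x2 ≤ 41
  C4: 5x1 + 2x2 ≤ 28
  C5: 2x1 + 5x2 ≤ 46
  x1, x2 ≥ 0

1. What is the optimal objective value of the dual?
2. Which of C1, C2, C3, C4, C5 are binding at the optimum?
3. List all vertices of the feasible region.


1. 37
2. C1, C2
3. (0, 0), (3.667, 0), (1, 8), (0, 8.2)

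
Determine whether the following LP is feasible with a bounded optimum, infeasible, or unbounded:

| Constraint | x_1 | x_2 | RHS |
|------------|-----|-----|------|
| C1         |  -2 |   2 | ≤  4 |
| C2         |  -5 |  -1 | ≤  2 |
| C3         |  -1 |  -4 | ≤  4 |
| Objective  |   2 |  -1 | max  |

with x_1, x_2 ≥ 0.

Unbounded (objective can increase without bound)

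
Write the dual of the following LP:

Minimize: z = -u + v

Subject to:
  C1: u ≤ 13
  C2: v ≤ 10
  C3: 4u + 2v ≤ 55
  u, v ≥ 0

Primal min cᵀx s.t. Ax ≤ b, x ≥ 0  →  Dual max −bᵀy s.t. Aᵀy ≥ −c, y ≥ 0.

Maximize: z = -13y1 - 10y2 - 55y3

Subject to:
  y1 + 4y3 ≥ 1
  y2 + 2y3 ≥ -1
  y1, y2, y3 ≥ 0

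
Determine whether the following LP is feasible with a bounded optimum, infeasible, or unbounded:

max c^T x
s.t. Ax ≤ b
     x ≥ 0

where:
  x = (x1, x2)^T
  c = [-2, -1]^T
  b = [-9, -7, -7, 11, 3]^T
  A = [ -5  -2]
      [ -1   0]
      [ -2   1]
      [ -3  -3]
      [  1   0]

Infeasible (no feasible solution exists)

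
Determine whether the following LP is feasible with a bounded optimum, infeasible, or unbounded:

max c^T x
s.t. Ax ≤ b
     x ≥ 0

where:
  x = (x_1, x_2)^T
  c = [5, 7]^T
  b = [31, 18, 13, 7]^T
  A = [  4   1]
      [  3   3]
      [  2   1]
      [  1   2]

Feasible with a bounded optimal solution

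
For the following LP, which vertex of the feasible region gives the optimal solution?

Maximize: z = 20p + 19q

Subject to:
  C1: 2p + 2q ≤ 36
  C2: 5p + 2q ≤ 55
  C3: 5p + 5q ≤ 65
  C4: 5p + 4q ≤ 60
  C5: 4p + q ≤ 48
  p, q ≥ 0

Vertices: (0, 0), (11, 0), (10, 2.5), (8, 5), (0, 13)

Evaluate the objective at each vertex of the feasible region:
  z(0, 0) = 0
  z(11, 0) = 220
  z(10, 2.5) = 247.5
  z(8, 5) = 255  ←
  z(0, 13) = 247
The maximum is at p = 8, q = 5.

(8, 5)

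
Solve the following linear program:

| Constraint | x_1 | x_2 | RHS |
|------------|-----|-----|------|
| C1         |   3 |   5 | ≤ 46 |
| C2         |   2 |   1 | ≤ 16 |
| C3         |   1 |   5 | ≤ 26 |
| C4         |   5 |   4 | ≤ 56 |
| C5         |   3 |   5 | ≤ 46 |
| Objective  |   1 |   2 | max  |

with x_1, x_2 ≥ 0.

Evaluate the objective at each vertex of the feasible region:
  z(0, 0) = 0
  z(8, 0) = 8
  z(6, 4) = 14  ←
  z(0, 5.2) = 10.4
The maximum is at x_1 = 6, x_2 = 4.

x_1 = 6, x_2 = 4, z = 14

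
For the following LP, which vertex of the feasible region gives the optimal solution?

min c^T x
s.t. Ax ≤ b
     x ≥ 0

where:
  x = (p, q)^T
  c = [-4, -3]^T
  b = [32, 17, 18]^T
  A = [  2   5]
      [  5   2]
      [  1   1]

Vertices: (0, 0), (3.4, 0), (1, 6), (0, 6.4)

Evaluate the objective at each vertex of the feasible region:
  z(0, 0) = 0
  z(3.4, 0) = -13.6
  z(1, 6) = -22  ←
  z(0, 6.4) = -19.2
The minimum is at p = 1, q = 6.

(1, 6)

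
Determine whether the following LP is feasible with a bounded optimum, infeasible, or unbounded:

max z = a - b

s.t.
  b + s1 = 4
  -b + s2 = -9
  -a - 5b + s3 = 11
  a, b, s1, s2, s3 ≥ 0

Infeasible (no feasible solution exists)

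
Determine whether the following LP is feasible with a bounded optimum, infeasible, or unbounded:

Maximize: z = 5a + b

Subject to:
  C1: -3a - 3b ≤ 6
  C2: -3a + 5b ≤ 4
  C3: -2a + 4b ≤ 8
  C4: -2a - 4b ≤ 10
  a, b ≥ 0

Unbounded (objective can increase without bound)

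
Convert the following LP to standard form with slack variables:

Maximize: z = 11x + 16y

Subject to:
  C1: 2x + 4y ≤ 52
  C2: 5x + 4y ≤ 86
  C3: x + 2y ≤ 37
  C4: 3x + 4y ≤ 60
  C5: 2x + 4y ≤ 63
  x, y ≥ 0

max z = 11x + 16y

s.t.
  2x + 4y + s1 = 52
  5x + 4y + s2 = 86
  x + 2y + s3 = 37
  3x + 4y + s4 = 60
  2x + 4y + s5 = 63
  x, y, s1, s2, s3, s4, s5 ≥ 0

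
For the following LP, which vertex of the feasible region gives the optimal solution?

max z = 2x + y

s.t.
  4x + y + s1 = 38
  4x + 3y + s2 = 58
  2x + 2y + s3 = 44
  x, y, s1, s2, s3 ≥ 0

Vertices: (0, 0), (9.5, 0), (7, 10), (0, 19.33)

Evaluate the objective at each vertex of the feasible region:
  z(0, 0) = 0
  z(9.5, 0) = 19
  z(7, 10) = 24  ←
  z(0, 19.33) = 19.33
The maximum is at x = 7, y = 10.

(7, 10)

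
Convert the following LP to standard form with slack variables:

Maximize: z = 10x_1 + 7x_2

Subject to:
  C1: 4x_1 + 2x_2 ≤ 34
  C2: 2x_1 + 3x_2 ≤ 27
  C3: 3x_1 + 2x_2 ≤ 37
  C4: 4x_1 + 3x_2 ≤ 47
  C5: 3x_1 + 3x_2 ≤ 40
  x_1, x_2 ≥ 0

max z = 10x_1 + 7x_2

s.t.
  4x_1 + 2x_2 + s1 = 34
  2x_1 + 3x_2 + s2 = 27
  3x_1 + 2x_2 + s3 = 37
  4x_1 + 3x_2 + s4 = 47
  3x_1 + 3x_2 + s5 = 40
  x_1, x_2, s1, s2, s3, s4, s5 ≥ 0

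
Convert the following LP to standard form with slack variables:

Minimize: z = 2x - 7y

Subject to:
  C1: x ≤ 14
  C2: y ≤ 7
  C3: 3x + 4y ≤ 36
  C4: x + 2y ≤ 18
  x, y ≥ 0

min z = 2x - 7y

s.t.
  x + s1 = 14
  y + s2 = 7
  3x + 4y + s3 = 36
  x + 2y + s4 = 18
  x, y, s1, s2, s3, s4 ≥ 0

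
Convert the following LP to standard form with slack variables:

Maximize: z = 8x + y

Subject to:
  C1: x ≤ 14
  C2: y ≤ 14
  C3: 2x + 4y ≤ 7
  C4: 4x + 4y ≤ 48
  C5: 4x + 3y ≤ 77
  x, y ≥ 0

max z = 8x + y

s.t.
  x + s1 = 14
  y + s2 = 14
  2x + 4y + s3 = 7
  4x + 4y + s4 = 48
  4x + 3y + s5 = 77
  x, y, s1, s2, s3, s4, s5 ≥ 0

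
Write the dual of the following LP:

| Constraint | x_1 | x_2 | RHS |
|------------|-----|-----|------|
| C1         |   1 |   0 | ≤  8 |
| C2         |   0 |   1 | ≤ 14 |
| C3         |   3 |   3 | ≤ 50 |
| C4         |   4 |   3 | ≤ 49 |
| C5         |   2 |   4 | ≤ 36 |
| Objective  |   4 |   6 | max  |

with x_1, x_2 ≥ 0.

Primal max cᵀx s.t. Ax ≤ b, x ≥ 0  →  Dual min bᵀy s.t. Aᵀy ≥ c, y ≥ 0.

Minimize: z = 8y1 + 14y2 + 50y3 + 49y4 + 36y5

Subject to:
  y1 + 3y3 + 4y4 + 2y5 ≥ 4
  y2 + 3y3 + 3y4 + 4y5 ≥ 6
  y1, y2, y3, y4, y5 ≥ 0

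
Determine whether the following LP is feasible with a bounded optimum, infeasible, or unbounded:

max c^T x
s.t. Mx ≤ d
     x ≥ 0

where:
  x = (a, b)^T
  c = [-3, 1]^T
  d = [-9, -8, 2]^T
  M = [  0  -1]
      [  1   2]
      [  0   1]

Infeasible (no feasible solution exists)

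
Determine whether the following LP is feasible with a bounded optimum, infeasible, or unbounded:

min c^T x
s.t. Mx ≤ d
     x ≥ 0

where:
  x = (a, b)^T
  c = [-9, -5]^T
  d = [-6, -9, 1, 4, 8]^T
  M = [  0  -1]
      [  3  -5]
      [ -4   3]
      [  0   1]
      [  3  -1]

Infeasible (no feasible solution exists)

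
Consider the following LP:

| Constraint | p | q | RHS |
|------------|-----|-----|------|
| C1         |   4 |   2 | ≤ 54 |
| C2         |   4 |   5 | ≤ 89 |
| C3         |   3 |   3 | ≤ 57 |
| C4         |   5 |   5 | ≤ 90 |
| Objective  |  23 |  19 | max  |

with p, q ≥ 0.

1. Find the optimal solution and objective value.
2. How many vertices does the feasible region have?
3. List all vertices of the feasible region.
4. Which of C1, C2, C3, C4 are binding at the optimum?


1. p = 9, q = 9, z = 378
2. 5
3. (0, 0), (13.5, 0), (9, 9), (1, 17), (0, 17.8)
4. C1, C4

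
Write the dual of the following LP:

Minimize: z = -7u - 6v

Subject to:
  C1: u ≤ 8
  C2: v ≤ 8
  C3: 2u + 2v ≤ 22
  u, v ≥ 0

Primal min cᵀx s.t. Ax ≤ b, x ≥ 0  →  Dual max −bᵀy s.t. Aᵀy ≥ −c, y ≥ 0.

Maximize: z = -8y1 - 8y2 - 22y3

Subject to:
  y1 + 2y3 ≥ 7
  y2 + 2y3 ≥ 6
  y1, y2, y3 ≥ 0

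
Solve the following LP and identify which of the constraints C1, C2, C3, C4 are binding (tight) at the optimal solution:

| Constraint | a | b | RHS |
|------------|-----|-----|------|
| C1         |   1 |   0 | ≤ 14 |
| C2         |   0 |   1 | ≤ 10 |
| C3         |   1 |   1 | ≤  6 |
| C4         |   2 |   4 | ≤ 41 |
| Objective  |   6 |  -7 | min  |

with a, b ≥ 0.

At a = 0, b = 6, compute slack b - a·x for each constraint:
  C1: 14 − 0 = 14  (slack)
  C2: 10 − 6 = 4  (slack)
  C3: 6 − 6 = 0  (binding)
  C4: 41 − 24 = 17  (slack)

Optimal: a = 0, b = 6
Binding: C3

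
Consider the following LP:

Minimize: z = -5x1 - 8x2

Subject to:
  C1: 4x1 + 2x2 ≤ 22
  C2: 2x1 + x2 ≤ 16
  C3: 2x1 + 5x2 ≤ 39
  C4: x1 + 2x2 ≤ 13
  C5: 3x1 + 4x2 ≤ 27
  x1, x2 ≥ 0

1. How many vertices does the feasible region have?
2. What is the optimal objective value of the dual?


1. 5
2. -53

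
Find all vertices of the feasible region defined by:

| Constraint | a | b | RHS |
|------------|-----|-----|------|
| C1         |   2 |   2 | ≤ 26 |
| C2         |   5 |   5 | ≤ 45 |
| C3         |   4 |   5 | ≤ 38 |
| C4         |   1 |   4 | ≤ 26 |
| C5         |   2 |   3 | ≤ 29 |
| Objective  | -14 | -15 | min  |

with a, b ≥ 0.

(0, 0), (9, 0), (7, 2), (2, 6), (0, 6.5)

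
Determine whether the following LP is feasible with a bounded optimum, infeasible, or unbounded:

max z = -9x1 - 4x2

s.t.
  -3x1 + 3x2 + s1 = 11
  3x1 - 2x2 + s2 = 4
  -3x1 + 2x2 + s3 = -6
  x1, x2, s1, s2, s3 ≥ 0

Infeasible (no feasible solution exists)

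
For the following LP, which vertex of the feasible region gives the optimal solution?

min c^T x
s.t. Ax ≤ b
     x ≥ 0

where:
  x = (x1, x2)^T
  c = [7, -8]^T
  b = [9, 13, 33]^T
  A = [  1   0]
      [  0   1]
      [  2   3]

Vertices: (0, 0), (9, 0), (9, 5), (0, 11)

Evaluate the objective at each vertex of the feasible region:
  z(0, 0) = 0
  z(9, 0) = 63
  z(9, 5) = 23
  z(0, 11) = -88  ←
The minimum is at x1 = 0, x2 = 11.

(0, 11)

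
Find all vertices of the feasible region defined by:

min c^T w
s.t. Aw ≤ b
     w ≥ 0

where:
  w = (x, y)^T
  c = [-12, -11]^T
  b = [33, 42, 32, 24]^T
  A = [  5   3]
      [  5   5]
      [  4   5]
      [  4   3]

(0, 0), (6, 0), (3, 4), (0, 6.4)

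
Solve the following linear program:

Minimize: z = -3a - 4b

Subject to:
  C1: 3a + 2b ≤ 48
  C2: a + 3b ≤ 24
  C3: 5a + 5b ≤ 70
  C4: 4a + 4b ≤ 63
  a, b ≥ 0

Evaluate the objective at each vertex of the feasible region:
  z(0, 0) = 0
  z(14, 0) = -42
  z(9, 5) = -47  ←
  z(0, 8) = -32
The minimum is at a = 9, b = 5.

a = 9, b = 5, z = -47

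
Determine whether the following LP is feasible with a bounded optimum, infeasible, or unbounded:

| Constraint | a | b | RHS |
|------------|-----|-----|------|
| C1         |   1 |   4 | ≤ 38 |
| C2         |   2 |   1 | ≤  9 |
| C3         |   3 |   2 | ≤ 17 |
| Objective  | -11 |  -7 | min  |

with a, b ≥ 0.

Feasible with a bounded optimal solution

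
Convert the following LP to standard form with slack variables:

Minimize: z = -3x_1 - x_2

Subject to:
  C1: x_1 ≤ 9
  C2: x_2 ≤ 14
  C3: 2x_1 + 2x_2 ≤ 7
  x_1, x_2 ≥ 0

min z = -3x_1 - x_2

s.t.
  x_1 + s1 = 9
  x_2 + s2 = 14
  2x_1 + 2x_2 + s3 = 7
  x_1, x_2, s1, s2, s3 ≥ 0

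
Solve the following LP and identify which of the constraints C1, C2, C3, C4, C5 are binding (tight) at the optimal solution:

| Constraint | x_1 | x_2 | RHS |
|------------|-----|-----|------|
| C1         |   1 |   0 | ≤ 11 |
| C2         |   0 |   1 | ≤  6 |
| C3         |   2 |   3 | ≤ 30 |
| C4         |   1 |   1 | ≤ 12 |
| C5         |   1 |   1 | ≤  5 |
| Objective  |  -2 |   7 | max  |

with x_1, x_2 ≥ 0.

At x_1 = 0, x_2 = 5, compute slack b - a·x for each constraint:
  C1: 11 − 0 = 11  (slack)
  C2: 6 − 5 = 1  (slack)
  C3: 30 − 15 = 15  (slack)
  C4: 12 − 5 = 7  (slack)
  C5: 5 − 5 = 0  (binding)

Optimal: x_1 = 0, x_2 = 5
Binding: C5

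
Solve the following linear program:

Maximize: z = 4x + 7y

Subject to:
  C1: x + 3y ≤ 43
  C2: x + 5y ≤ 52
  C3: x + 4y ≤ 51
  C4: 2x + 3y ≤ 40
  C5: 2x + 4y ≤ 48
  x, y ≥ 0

Evaluate the objective at each vertex of the feasible region:
  z(0, 0) = 0
  z(20, 0) = 80
  z(8, 8) = 88  ←
  z(5.333, 9.333) = 86.67
  z(0, 10.4) = 72.8
The maximum is at x = 8, y = 8.

x = 8, y = 8, z = 88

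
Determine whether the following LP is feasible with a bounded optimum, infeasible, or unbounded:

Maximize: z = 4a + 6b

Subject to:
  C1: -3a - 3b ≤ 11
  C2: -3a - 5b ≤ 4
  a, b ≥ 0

Unbounded (objective can increase without bound)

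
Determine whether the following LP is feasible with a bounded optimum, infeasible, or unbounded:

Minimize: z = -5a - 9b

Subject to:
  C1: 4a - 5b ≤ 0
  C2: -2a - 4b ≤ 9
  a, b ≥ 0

Unbounded (objective can decrease without bound)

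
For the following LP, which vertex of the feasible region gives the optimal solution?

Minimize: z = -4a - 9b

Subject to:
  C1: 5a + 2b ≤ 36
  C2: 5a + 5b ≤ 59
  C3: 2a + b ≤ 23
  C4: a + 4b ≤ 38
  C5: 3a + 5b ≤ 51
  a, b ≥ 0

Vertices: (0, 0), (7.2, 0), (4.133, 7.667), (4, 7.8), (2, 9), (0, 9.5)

Evaluate the objective at each vertex of the feasible region:
  z(0, 0) = 0
  z(7.2, 0) = -28.8
  z(4.133, 7.667) = -85.53
  z(4, 7.8) = -86.2
  z(2, 9) = -89  ←
  z(0, 9.5) = -85.5
The minimum is at a = 2, b = 9.

(2, 9)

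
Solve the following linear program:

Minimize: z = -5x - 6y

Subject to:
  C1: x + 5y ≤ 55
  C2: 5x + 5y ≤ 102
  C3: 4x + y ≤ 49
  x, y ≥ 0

Evaluate the objective at each vertex of the feasible region:
  z(0, 0) = 0
  z(12.25, 0) = -61.25
  z(10, 9) = -104  ←
  z(0, 11) = -66
The minimum is at x = 10, y = 9.

x = 10, y = 9, z = -104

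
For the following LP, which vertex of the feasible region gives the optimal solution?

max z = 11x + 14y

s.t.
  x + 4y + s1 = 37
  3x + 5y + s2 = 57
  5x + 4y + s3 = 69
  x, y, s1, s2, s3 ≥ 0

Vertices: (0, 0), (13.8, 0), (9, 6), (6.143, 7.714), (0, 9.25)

Evaluate the objective at each vertex of the feasible region:
  z(0, 0) = 0
  z(13.8, 0) = 151.8
  z(9, 6) = 183  ←
  z(6.143, 7.714) = 175.6
  z(0, 9.25) = 129.5
The maximum is at x = 9, y = 6.

(9, 6)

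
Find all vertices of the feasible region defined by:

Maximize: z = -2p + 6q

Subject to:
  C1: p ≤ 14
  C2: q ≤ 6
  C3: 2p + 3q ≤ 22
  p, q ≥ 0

(0, 0), (11, 0), (2, 6), (0, 6)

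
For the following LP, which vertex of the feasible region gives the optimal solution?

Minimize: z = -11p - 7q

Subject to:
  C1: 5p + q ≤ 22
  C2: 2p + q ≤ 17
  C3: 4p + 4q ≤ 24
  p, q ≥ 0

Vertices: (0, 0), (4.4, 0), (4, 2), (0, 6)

Evaluate the objective at each vertex of the feasible region:
  z(0, 0) = 0
  z(4.4, 0) = -48.4
  z(4, 2) = -58  ←
  z(0, 6) = -42
The minimum is at p = 4, q = 2.

(4, 2)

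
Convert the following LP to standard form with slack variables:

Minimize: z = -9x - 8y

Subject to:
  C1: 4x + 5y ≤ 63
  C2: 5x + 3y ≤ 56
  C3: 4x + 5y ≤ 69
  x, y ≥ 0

min z = -9x - 8y

s.t.
  4x + 5y + s1 = 63
  5x + 3y + s2 = 56
  4x + 5y + s3 = 69
  x, y, s1, s2, s3 ≥ 0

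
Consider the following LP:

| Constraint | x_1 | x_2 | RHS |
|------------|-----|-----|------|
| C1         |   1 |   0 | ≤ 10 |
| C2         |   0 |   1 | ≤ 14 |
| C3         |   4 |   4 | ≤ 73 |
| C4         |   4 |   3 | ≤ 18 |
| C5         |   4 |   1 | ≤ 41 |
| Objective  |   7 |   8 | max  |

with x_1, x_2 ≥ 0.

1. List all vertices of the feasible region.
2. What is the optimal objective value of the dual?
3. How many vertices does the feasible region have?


1. (0, 0), (4.5, 0), (0, 6)
2. 48
3. 3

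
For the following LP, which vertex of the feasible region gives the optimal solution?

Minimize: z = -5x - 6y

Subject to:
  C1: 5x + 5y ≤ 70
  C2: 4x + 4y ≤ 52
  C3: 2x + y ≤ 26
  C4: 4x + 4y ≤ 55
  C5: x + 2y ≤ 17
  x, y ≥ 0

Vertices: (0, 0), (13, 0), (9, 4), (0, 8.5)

Evaluate the objective at each vertex of the feasible region:
  z(0, 0) = 0
  z(13, 0) = -65
  z(9, 4) = -69  ←
  z(0, 8.5) = -51
The minimum is at x = 9, y = 4.

(9, 4)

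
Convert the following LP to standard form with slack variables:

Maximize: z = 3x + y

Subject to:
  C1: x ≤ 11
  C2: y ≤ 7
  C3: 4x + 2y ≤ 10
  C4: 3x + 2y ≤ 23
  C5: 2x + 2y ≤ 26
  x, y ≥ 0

max z = 3x + y

s.t.
  x + s1 = 11
  y + s2 = 7
  4x + 2y + s3 = 10
  3x + 2y + s4 = 23
  2x + 2y + s5 = 26
  x, y, s1, s2, s3, s4, s5 ≥ 0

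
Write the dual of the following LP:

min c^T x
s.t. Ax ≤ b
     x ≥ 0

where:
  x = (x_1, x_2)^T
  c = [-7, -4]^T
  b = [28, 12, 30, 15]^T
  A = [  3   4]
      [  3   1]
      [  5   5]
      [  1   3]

Primal min cᵀx s.t. Ax ≤ b, x ≥ 0  →  Dual max −bᵀy s.t. Aᵀy ≥ −c, y ≥ 0.

Maximize: z = -28y1 - 12y2 - 30y3 - 15y4

Subject to:
  3y1 + 3y2 + 5y3 + y4 ≥ 7
  4y1 + y2 + 5y3 + 3y4 ≥ 4
  y1, y2, y3, y4 ≥ 0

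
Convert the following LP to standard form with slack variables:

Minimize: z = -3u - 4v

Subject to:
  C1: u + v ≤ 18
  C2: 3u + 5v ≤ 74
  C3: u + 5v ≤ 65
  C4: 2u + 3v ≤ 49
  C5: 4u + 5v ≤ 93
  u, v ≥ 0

min z = -3u - 4v

s.t.
  u + v + s1 = 18
  3u + 5v + s2 = 74
  u + 5v + s3 = 65
  2u + 3v + s4 = 49
  4u + 5v + s5 = 93
  u, v, s1, s2, s3, s4, s5 ≥ 0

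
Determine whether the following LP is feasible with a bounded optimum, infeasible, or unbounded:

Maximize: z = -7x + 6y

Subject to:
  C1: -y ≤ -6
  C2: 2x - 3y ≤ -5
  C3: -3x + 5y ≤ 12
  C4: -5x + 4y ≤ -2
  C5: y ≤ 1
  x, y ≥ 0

Infeasible (no feasible solution exists)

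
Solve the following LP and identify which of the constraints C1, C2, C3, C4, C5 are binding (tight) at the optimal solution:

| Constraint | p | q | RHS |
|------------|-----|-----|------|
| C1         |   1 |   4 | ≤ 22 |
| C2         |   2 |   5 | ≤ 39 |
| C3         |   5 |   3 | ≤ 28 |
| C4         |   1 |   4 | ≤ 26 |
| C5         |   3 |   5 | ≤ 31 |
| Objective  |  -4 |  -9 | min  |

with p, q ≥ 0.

At p = 2, q = 5, compute slack b - a·x for each constraint:
  C1: 22 − 22 = 0  (binding)
  C2: 39 − 29 = 10  (slack)
  C3: 28 − 25 = 3  (slack)
  C4: 26 − 22 = 4  (slack)
  C5: 31 − 31 = 0  (binding)

Optimal: p = 2, q = 5
Binding: C1, C5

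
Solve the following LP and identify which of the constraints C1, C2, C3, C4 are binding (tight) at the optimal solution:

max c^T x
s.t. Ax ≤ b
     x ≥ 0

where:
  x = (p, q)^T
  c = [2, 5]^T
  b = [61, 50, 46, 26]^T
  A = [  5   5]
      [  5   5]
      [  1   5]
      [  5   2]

At p = 1, q = 9, compute slack b - a·x for each constraint:
  C1: 61 − 50 = 11  (slack)
  C2: 50 − 50 = 0  (binding)
  C3: 46 − 46 = 0  (binding)
  C4: 26 − 23 = 3  (slack)

Optimal: p = 1, q = 9
Binding: C2, C3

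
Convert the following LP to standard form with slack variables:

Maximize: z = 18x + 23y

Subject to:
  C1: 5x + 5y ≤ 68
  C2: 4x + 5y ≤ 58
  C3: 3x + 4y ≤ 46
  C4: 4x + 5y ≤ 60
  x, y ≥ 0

max z = 18x + 23y

s.t.
  5x + 5y + s1 = 68
  4x + 5y + s2 = 58
  3x + 4y + s3 = 46
  4x + 5y + s4 = 60
  x, y, s1, s2, s3, s4 ≥ 0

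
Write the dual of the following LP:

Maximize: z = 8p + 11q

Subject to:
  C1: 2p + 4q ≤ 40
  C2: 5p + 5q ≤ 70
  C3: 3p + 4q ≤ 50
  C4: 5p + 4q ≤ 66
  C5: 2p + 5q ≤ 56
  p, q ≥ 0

Primal max cᵀx s.t. Ax ≤ b, x ≥ 0  →  Dual min bᵀy s.t. Aᵀy ≥ c, y ≥ 0.

Minimize: z = 40y1 + 70y2 + 50y3 + 66y4 + 56y5

Subject to:
  2y1 + 5y2 + 3y3 + 5y4 + 2y5 ≥ 8
  4y1 + 5y2 + 4y3 + 4y4 + 5y5 ≥ 11
  y1, y2, y3, y4, y5 ≥ 0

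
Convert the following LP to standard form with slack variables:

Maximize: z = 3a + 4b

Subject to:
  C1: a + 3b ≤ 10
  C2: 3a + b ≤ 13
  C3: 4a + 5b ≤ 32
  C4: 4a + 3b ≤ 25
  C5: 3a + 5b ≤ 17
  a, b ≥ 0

max z = 3a + 4b

s.t.
  a + 3b + s1 = 10
  3a + b + s2 = 13
  4a + 5b + s3 = 32
  4a + 3b + s4 = 25
  3a + 5b + s5 = 17
  a, b, s1, s2, s3, s4, s5 ≥ 0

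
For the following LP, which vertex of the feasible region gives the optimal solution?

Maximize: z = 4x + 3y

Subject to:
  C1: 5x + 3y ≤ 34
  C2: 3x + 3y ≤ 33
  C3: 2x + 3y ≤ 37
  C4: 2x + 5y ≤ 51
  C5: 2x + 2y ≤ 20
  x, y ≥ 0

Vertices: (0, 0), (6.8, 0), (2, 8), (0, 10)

Evaluate the objective at each vertex of the feasible region:
  z(0, 0) = 0
  z(6.8, 0) = 27.2
  z(2, 8) = 32  ←
  z(0, 10) = 30
The maximum is at x = 2, y = 8.

(2, 8)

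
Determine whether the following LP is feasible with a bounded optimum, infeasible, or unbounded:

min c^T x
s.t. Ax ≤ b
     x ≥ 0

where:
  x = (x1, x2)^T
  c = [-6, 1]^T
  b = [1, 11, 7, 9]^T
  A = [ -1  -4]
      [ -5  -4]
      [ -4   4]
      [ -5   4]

Unbounded (objective can decrease without bound)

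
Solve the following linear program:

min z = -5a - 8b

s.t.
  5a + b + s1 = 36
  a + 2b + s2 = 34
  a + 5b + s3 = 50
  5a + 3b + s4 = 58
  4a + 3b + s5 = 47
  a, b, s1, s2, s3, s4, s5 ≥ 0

Evaluate the objective at each vertex of the feasible region:
  z(0, 0) = 0
  z(7.2, 0) = -36
  z(5.545, 8.273) = -93.91
  z(5, 9) = -97  ←
  z(0, 10) = -80
The minimum is at a = 5, b = 9.

a = 5, b = 9, z = -97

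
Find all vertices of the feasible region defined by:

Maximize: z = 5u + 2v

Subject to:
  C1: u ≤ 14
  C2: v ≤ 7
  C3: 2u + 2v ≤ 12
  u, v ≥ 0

(0, 0), (6, 0), (0, 6)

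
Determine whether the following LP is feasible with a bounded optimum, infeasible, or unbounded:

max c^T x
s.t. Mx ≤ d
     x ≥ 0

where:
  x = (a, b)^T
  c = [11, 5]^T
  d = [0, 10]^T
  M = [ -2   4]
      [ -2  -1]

Unbounded (objective can increase without bound)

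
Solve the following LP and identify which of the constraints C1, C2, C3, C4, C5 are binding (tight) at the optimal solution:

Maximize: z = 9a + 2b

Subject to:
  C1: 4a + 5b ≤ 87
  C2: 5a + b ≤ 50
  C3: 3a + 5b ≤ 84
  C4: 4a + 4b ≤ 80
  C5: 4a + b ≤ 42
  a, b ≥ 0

At a = 8, b = 10, compute slack b - a·x for each constraint:
  C1: 87 − 82 = 5  (slack)
  C2: 50 − 50 = 0  (binding)
  C3: 84 − 74 = 10  (slack)
  C4: 80 − 72 = 8  (slack)
  C5: 42 − 42 = 0  (binding)

Optimal: a = 8, b = 10
Binding: C2, C5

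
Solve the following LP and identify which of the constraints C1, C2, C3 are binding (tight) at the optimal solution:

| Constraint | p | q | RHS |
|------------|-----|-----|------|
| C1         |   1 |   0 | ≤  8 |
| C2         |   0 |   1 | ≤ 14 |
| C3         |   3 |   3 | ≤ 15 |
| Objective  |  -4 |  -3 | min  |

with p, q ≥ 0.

At p = 5, q = 0, compute slack b - a·x for each constraint:
  C1: 8 − 5 = 3  (slack)
  C2: 14 − 0 = 14  (slack)
  C3: 15 − 15 = 0  (binding)

Optimal: p = 5, q = 0
Binding: C3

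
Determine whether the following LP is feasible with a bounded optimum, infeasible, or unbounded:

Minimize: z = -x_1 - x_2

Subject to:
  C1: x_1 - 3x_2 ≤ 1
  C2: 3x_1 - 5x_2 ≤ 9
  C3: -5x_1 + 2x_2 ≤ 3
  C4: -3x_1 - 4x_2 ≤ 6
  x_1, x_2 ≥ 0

Unbounded (objective can decrease without bound)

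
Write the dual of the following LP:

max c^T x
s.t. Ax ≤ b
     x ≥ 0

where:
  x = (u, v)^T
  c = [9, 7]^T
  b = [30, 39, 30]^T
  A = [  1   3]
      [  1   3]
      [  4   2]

Primal max cᵀx s.t. Ax ≤ b, x ≥ 0  →  Dual min bᵀy s.t. Aᵀy ≥ c, y ≥ 0.

Minimize: z = 30y1 + 39y2 + 30y3

Subject to:
  y1 + y2 + 4y3 ≥ 9
  3y1 + 3y2 + 2y3 ≥ 7
  y1, y2, y3 ≥ 0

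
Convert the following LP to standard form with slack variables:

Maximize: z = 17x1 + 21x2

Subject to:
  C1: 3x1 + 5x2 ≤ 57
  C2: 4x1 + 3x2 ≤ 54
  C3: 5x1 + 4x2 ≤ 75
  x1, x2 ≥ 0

max z = 17x1 + 21x2

s.t.
  3x1 + 5x2 + s1 = 57
  4x1 + 3x2 + s2 = 54
  5x1 + 4x2 + s3 = 75
  x1, x2, s1, s2, s3 ≥ 0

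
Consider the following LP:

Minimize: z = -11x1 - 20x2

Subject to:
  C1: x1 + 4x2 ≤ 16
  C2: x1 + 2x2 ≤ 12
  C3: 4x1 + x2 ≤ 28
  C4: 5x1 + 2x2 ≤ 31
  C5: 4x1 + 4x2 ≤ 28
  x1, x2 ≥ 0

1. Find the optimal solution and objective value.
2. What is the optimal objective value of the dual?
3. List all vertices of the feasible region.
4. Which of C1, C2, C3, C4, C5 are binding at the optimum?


1. x1 = 4, x2 = 3, z = -104
2. -104
3. (0, 0), (6.2, 0), (5.667, 1.333), (4, 3), (0, 4)
4. C1, C5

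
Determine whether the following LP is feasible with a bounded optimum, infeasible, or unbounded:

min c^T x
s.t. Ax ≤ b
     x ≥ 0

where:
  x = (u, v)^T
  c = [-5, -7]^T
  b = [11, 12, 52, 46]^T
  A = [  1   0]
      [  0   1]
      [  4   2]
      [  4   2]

Feasible with a bounded optimal solution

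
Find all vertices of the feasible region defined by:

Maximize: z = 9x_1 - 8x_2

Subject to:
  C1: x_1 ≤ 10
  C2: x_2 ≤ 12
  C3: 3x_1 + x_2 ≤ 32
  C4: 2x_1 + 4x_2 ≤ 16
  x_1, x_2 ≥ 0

(0, 0), (8, 0), (0, 4)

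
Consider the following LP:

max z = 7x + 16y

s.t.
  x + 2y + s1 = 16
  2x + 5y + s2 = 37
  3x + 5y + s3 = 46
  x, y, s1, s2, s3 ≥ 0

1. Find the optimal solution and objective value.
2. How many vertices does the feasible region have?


1. x = 6, y = 5, z = 122
2. 5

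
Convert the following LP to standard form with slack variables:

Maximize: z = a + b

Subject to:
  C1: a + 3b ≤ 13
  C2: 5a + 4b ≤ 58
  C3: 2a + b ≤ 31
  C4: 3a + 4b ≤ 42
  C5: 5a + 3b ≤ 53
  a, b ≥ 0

max z = a + b

s.t.
  a + 3b + s1 = 13
  5a + 4b + s2 = 58
  2a + b + s3 = 31
  3a + 4b + s4 = 42
  5a + 3b + s5 = 53
  a, b, s1, s2, s3, s4, s5 ≥ 0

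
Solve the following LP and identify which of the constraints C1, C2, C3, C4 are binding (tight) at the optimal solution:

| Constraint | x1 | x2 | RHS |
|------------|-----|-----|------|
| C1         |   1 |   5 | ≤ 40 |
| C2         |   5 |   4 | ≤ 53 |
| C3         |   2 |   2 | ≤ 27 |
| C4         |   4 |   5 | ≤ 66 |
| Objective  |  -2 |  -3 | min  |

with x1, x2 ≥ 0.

At x1 = 5, x2 = 7, compute slack b - a·x for each constraint:
  C1: 40 − 40 = 0  (binding)
  C2: 53 − 53 = 0  (binding)
  C3: 27 − 24 = 3  (slack)
  C4: 66 − 55 = 11  (slack)

Optimal: x1 = 5, x2 = 7
Binding: C1, C2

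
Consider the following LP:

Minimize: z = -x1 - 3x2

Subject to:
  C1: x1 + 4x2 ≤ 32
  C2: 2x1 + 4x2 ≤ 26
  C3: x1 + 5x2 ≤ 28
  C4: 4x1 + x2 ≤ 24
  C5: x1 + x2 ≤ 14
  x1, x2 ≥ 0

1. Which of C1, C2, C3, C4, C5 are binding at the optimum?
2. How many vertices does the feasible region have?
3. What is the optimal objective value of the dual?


1. C2, C3
2. 5
3. -18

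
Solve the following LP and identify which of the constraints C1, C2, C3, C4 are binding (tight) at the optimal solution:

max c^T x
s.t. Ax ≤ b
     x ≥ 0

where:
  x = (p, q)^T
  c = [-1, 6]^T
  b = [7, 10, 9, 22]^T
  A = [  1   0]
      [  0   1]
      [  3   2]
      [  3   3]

At p = 0, q = 4.5, compute slack b - a·x for each constraint:
  C1: 7 − 0 = 7  (slack)
  C2: 10 − 4.5 = 5.5  (slack)
  C3: 9 − 9 = 0  (binding)
  C4: 22 − 13.5 = 8.5  (slack)

Optimal: p = 0, q = 4.5
Binding: C3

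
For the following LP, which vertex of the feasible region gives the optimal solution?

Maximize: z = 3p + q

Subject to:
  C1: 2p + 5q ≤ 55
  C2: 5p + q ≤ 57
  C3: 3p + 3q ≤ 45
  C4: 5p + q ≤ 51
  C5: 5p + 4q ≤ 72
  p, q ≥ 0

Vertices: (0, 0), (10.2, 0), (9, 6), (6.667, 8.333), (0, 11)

Evaluate the objective at each vertex of the feasible region:
  z(0, 0) = 0
  z(10.2, 0) = 30.6
  z(9, 6) = 33  ←
  z(6.667, 8.333) = 28.33
  z(0, 11) = 11
The maximum is at p = 9, q = 6.

(9, 6)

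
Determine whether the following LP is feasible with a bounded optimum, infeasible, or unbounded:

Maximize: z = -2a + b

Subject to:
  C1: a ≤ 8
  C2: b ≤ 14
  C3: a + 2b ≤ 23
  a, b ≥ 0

Feasible with a bounded optimal solution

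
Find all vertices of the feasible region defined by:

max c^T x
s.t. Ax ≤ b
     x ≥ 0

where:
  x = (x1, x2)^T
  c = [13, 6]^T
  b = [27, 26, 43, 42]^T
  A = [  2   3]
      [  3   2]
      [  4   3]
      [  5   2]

(0, 0), (8.4, 0), (8, 1), (4.8, 5.8), (0, 9)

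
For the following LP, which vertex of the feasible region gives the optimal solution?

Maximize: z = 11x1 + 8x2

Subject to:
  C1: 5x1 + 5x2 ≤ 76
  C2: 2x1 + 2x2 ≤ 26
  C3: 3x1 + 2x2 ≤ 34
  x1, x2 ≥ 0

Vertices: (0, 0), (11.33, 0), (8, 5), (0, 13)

Evaluate the objective at each vertex of the feasible region:
  z(0, 0) = 0
  z(11.33, 0) = 124.7
  z(8, 5) = 128  ←
  z(0, 13) = 104
The maximum is at x1 = 8, x2 = 5.

(8, 5)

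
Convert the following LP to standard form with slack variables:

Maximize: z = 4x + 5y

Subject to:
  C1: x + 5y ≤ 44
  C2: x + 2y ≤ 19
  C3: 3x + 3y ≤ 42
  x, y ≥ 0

max z = 4x + 5y

s.t.
  x + 5y + s1 = 44
  x + 2y + s2 = 19
  3x + 3y + s3 = 42
  x, y, s1, s2, s3 ≥ 0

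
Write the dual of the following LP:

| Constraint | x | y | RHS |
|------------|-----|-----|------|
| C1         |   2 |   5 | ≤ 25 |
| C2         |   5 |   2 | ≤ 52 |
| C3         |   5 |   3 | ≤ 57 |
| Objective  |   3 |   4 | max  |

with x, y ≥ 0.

Primal max cᵀx s.t. Ax ≤ b, x ≥ 0  →  Dual min bᵀy s.t. Aᵀy ≥ c, y ≥ 0.

Minimize: z = 25y1 + 52y2 + 57y3

Subject to:
  2y1 + 5y2 + 5y3 ≥ 3
  5y1 + 2y2 + 3y3 ≥ 4
  y1, y2, y3 ≥ 0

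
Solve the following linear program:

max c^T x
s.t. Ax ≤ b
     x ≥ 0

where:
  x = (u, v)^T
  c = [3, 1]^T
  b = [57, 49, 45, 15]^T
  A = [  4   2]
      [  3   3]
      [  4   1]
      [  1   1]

Evaluate the objective at each vertex of the feasible region:
  z(0, 0) = 0
  z(11.25, 0) = 33.75
  z(10, 5) = 35  ←
  z(0, 15) = 15
The maximum is at u = 10, v = 5.

u = 10, v = 5, z = 35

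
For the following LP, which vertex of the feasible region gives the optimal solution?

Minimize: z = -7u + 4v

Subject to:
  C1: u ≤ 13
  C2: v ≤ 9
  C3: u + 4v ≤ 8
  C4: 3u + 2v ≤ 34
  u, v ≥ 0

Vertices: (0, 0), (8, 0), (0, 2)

Evaluate the objective at each vertex of the feasible region:
  z(0, 0) = 0
  z(8, 0) = -56  ←
  z(0, 2) = 8
The minimum is at u = 8, v = 0.

(8, 0)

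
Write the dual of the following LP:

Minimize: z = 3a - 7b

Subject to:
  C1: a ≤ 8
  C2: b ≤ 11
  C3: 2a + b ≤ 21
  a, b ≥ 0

Primal min cᵀx s.t. Ax ≤ b, x ≥ 0  →  Dual max −bᵀy s.t. Aᵀy ≥ −c, y ≥ 0.

Maximize: z = -8y1 - 11y2 - 21y3

Subject to:
  y1 + 2y3 ≥ -3
  y2 + y3 ≥ 7
  y1, y2, y3 ≥ 0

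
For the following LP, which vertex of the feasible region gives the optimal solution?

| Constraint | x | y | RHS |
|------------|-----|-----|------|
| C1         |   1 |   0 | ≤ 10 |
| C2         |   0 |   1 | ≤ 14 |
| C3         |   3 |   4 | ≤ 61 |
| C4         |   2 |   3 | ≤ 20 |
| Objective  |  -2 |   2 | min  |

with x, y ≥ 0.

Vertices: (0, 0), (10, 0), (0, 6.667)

Evaluate the objective at each vertex of the feasible region:
  z(0, 0) = 0
  z(10, 0) = -20  ←
  z(0, 6.667) = 13.33
The minimum is at x = 10, y = 0.

(10, 0)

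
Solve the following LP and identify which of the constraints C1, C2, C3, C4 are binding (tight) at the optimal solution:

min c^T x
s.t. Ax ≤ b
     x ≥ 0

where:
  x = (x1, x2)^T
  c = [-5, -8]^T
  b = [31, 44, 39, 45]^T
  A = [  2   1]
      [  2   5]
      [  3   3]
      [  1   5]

At x1 = 7, x2 = 6, compute slack b - a·x for each constraint:
  C1: 31 − 20 = 11  (slack)
  C2: 44 − 44 = 0  (binding)
  C3: 39 − 39 = 0  (binding)
  C4: 45 − 37 = 8  (slack)

Optimal: x1 = 7, x2 = 6
Binding: C2, C3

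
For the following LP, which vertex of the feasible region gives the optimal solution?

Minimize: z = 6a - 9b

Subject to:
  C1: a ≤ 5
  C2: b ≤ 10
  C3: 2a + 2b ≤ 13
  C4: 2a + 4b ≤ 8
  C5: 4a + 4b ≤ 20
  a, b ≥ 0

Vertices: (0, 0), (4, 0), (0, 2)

Evaluate the objective at each vertex of the feasible region:
  z(0, 0) = 0
  z(4, 0) = 24
  z(0, 2) = -18  ←
The minimum is at a = 0, b = 2.

(0, 2)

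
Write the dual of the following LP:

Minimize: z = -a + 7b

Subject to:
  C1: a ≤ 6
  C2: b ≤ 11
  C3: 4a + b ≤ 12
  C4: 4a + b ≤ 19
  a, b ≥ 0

Primal min cᵀx s.t. Ax ≤ b, x ≥ 0  →  Dual max −bᵀy s.t. Aᵀy ≥ −c, y ≥ 0.

Maximize: z = -6y1 - 11y2 - 12y3 - 19y4

Subject to:
  y1 + 4y3 + 4y4 ≥ 1
  y2 + y3 + y4 ≥ -7
  y1, y2, y3, y4 ≥ 0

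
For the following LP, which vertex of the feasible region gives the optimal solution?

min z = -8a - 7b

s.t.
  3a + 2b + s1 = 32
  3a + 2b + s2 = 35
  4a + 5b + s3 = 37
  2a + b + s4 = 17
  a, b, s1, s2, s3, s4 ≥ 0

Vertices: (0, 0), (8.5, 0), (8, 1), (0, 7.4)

Evaluate the objective at each vertex of the feasible region:
  z(0, 0) = 0
  z(8.5, 0) = -68
  z(8, 1) = -71  ←
  z(0, 7.4) = -51.8
The minimum is at a = 8, b = 1.

(8, 1)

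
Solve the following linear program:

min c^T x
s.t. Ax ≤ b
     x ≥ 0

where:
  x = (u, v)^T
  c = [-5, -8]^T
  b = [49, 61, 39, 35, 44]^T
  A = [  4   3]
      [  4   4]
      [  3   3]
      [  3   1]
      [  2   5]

Evaluate the objective at each vertex of the feasible region:
  z(0, 0) = 0
  z(11.67, 0) = -58.33
  z(11.2, 1.4) = -67.2
  z(10, 3) = -74
  z(7, 6) = -83  ←
  z(0, 8.8) = -70.4
The minimum is at u = 7, v = 6.

u = 7, v = 6, z = -83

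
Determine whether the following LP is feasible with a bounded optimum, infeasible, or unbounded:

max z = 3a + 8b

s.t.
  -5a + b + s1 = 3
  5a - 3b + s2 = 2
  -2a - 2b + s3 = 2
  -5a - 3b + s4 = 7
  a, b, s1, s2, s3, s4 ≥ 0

Unbounded (objective can increase without bound)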